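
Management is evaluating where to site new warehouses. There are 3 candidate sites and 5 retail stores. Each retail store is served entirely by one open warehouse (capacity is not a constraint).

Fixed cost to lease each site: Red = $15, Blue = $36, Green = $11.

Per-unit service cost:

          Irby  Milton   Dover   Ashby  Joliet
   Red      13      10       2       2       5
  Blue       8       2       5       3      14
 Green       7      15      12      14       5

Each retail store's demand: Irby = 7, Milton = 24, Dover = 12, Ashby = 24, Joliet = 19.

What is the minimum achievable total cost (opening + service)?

For any fixed open set, each retail store goes to its cheapest open site; total = fixed + service.
{Red, Blue}: Irby→Blue 8·7=56, Milton→Blue 2·24=48, Dover→Red 2·12=24, Ashby→Red 2·24=48, Joliet→Red 5·19=95. Service 271; fixed 51; total 322.
{Red, Blue, Green}: service 264 + fixed 62 = 326
{Blue, Green}: Irby→Green 7·7=49, Milton→Blue 2·24=48, Dover→Blue 5·12=60, Ashby→Blue 3·24=72, Joliet→Green 5·19=95. Service 324; fixed 47; total 371.
{Green}: service 984 + fixed 11 = 995
No other subset beats 322.

Minimum total cost: 322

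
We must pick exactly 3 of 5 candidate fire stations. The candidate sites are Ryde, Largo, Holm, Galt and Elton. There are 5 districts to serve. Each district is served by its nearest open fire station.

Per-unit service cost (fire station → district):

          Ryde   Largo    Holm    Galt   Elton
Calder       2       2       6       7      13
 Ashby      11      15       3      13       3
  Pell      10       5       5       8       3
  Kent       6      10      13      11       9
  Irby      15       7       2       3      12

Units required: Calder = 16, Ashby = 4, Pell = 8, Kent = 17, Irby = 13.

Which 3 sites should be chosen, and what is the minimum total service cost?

With exactly 3 open, each district uses its cheapest among the chosen.
{Ryde, Holm, Elton}: Calder→Ryde 2·16=32, Ashby→Holm 3·4=12, Pell→Elton 3·8=24, Kent→Ryde 6·17=102, Irby→Holm 2·13=26. Service cost 196.
{Ryde, Galt, Elton}: service cost 209
{Ryde, Largo, Holm}: service cost 212
Among all 10 size-3 choices, {Ryde, Holm, Elton} is lowest.

Choose Ryde, Holm and Elton; total service cost 196.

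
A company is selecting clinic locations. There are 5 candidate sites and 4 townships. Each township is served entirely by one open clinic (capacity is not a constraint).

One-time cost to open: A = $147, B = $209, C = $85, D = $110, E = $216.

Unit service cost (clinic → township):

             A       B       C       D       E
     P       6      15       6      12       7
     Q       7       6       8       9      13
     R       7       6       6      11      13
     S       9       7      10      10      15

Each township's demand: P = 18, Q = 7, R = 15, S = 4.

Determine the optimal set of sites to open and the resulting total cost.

For any fixed open set, each township goes to its cheapest open site; total = fixed + service.
{C}: P→C 6·18=108, Q→C 8·7=56, R→C 6·15=90, S→C 10·4=40. Service 294; fixed 85; total 379.
{A}: service 298 + fixed 147 = 445
{C, D}: service 294 + fixed 195 = 489
{A, B, C, D, E}: P→A 6·18=108, Q→B 6·7=42, R→B 6·15=90, S→B 7·4=28. Service 268; fixed 767; total 1035.
No other subset beats 379.

Open C only; minimum total cost 379.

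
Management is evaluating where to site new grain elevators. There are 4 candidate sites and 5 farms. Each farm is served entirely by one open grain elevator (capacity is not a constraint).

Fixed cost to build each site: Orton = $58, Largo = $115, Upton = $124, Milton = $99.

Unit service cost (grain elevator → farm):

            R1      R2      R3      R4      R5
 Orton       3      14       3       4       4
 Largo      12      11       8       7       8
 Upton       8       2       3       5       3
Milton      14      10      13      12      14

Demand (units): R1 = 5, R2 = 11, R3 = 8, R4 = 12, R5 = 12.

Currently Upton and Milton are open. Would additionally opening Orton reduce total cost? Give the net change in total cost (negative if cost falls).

Current service cost with {Upton, Milton}: 182.
Adding Orton: each farm re-picks its cheapest; new service cost 145, saving 37.
Extra fixed cost: 58. Net change = 58 − 37 = 21.
(Totals: 405 → 426.)

No — net change +21 (cost rises by 21).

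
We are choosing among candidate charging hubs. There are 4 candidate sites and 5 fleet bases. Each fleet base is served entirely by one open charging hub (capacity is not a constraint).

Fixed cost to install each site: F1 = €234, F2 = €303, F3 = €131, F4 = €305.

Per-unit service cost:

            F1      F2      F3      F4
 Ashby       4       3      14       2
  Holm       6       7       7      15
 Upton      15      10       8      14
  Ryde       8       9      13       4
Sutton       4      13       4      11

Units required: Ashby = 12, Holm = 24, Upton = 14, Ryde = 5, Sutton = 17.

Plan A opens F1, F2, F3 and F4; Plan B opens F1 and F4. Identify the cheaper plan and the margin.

Plan B is cheaper by 350.

Plan A: {F1, F2, F3, F4}: Ashby→F4 2·12=24, Holm→F1 6·24=144, Upton→F3 8·14=112, Ryde→F4 4·5=20, Sutton→F1 4·17=68. Service 368; fixed 973; total 1341.
Plan B: {F1, F4}: Ashby→F4 2·12=24, Holm→F1 6·24=144, Upton→F4 14·14=196, Ryde→F4 4·5=20, Sutton→F1 4·17=68. Service 452; fixed 539; total 991.
Difference: |1341 − 991| = 350.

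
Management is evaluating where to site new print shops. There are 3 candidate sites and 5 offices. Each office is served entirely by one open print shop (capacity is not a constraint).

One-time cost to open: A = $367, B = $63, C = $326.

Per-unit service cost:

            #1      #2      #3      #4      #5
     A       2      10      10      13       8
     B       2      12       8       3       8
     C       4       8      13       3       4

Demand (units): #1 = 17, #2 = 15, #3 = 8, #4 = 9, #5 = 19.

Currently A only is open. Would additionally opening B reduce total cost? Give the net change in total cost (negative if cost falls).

Current service cost with {A}: 533.
Adding B: each office re-picks its cheapest; new service cost 427, saving 106.
Extra fixed cost: 63. Net change = 63 − 106 = -43.
(Totals: 900 → 857.)

Yes — net change −43 (cost falls by 43).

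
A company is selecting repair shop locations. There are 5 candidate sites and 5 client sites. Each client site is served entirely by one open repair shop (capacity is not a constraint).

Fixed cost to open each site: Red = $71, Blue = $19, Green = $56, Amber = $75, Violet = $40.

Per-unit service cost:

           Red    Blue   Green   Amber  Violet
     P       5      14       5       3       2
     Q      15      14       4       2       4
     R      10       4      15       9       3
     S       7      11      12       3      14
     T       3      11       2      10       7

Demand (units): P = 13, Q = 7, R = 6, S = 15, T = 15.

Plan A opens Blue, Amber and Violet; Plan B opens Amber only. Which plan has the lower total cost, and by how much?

Plan A is cheaper by 35.

Plan A: {Blue, Amber, Violet}: P→Violet 2·13=26, Q→Amber 2·7=14, R→Violet 3·6=18, S→Amber 3·15=45, T→Violet 7·15=105. Service 208; fixed 134; total 342.
Plan B: {Amber}: P→Amber 3·13=39, Q→Amber 2·7=14, R→Amber 9·6=54, S→Amber 3·15=45, T→Amber 10·15=150. Service 302; fixed 75; total 377.
Difference: |342 − 377| = 35.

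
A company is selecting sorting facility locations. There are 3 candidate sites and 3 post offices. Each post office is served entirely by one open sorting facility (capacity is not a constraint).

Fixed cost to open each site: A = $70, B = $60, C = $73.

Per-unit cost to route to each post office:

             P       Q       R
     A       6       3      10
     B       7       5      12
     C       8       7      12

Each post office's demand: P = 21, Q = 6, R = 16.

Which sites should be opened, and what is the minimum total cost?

Open A only; minimum total cost 374.

For any fixed open set, each post office goes to its cheapest open site; total = fixed + service.
{A}: P→A 6·21=126, Q→A 3·6=18, R→A 10·16=160. Service 304; fixed 70; total 374.
{B}: P→B 7·21=147, Q→B 5·6=30, R→B 12·16=192. Service 369; fixed 60; total 429.
{A, B}: service 304 + fixed 130 = 434
{A, B, C}: P→A 6·21=126, Q→A 3·6=18, R→A 10·16=160. Service 304; fixed 203; total 507.
No other subset beats 374.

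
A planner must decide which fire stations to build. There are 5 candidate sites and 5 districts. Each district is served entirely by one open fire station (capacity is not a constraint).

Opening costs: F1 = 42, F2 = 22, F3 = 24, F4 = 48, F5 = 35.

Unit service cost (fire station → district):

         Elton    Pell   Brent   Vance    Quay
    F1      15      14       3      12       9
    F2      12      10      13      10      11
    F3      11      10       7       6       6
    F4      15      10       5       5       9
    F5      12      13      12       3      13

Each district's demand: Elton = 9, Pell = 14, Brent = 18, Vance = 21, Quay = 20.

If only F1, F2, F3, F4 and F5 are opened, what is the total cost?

Total cost: 647

Each district is assigned to its cheapest site among the open ones.
{F1, F2, F3, F4, F5}: Elton→F3 11·9=99, Pell→F2 10·14=140, Brent→F1 3·18=54, Vance→F5 3·21=63, Quay→F3 6·20=120. Service 476; fixed 171; total 647.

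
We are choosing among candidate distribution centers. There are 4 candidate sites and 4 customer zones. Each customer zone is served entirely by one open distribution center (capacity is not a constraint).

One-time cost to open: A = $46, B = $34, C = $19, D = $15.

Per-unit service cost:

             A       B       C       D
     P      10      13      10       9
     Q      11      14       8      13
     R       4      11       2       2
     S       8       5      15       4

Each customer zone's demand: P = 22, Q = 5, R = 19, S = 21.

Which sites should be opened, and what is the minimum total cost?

For any fixed open set, each customer zone goes to its cheapest open site; total = fixed + service.
{C, D}: P→D 9·22=198, Q→C 8·5=40, R→C 2·19=38, S→D 4·21=84. Service 360; fixed 34; total 394.
{D}: service 385 + fixed 15 = 400
{B, C, D}: service 360 + fixed 68 = 428
{A, B, C, D}: service 360 + fixed 114 = 474
No other subset beats 394.

Open C and D; minimum total cost 394.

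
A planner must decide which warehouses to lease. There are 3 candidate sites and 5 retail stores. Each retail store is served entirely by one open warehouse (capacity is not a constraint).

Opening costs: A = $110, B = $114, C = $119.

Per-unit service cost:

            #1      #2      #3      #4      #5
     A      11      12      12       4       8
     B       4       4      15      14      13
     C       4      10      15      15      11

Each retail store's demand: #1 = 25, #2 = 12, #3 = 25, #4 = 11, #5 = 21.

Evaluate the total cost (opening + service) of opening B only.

Total cost: 1064

Each retail store is assigned to its cheapest site among the open ones.
{B}: #1→B 4·25=100, #2→B 4·12=48, #3→B 15·25=375, #4→B 14·11=154, #5→B 13·21=273. Service 950; fixed 114; total 1064.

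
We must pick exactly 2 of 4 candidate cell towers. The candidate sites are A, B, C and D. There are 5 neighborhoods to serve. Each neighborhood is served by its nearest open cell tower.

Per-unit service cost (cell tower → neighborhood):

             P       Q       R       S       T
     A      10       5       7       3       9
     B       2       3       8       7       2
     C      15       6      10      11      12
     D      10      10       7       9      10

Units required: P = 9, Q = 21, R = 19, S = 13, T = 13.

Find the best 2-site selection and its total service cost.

Choose A and B; total service cost 279.

With exactly 2 open, each neighborhood uses its cheapest among the chosen.
{A, B}: P→B 2·9=18, Q→B 3·21=63, R→A 7·19=133, S→A 3·13=39, T→B 2·13=26. Service cost 279.
{B, D}: service cost 331
{B, C}: service cost 350
Among all 6 size-2 choices, {A, B} is lowest.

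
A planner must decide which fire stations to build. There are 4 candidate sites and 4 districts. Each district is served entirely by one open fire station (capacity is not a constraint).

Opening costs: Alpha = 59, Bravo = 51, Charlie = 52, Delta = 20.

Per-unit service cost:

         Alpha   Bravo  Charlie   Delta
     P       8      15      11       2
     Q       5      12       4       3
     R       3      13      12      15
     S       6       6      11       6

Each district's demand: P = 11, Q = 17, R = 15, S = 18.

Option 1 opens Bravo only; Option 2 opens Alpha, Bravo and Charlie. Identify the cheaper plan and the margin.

Option 2 is cheaper by 252.

Option 1: {Bravo}: P→Bravo 15·11=165, Q→Bravo 12·17=204, R→Bravo 13·15=195, S→Bravo 6·18=108. Service 672; fixed 51; total 723.
Option 2: {Alpha, Bravo, Charlie}: P→Alpha 8·11=88, Q→Charlie 4·17=68, R→Alpha 3·15=45, S→Alpha 6·18=108. Service 309; fixed 162; total 471.
Difference: |723 − 471| = 252.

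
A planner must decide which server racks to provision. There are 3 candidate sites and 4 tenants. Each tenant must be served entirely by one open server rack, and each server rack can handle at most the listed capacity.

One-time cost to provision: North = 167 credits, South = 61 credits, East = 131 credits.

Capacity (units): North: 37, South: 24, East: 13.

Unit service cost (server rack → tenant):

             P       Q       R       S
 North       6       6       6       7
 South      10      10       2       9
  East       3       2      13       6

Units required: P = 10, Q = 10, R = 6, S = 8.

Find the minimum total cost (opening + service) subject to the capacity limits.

Open {North}: P→North 6·10=60, Q→North 6·10=60, R→North 6·6=36, S→North 7·8=56.
Loads: North carries 34/37. Service 212; fixed 167; total 379.
Next best feasible plan costs 396.

Minimum total cost: 379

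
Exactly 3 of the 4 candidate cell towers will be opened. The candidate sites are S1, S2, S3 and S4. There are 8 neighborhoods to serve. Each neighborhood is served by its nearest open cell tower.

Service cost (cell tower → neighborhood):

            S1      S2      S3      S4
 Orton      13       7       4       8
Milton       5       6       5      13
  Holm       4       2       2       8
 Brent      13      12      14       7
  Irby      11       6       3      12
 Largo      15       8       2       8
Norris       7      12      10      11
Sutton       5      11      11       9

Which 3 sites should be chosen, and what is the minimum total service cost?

Choose S1, S3 and S4; total service cost 35.

With exactly 3 open, each neighborhood uses its cheapest among the chosen.
{S1, S3, S4}: Orton→S3 4, Milton→S1 5, Holm→S3 2, Brent→S4 7, Irby→S3 3, Largo→S3 2, Norris→S1 7, Sutton→S1 5. Service cost 35.
{S1, S2, S3}: service cost 40
{S2, S3, S4}: service cost 42
Among all 4 size-3 choices, {S1, S3, S4} is lowest.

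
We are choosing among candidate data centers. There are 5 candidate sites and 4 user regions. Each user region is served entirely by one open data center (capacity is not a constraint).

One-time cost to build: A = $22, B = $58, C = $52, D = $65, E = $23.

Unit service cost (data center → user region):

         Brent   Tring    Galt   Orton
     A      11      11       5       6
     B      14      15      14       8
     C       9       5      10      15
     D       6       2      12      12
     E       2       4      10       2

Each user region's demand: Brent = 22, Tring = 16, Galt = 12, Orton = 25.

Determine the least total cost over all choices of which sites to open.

Minimum total cost: 263

For any fixed open set, each user region goes to its cheapest open site; total = fixed + service.
{A, E}: Brent→E 2·22=44, Tring→E 4·16=64, Galt→A 5·12=60, Orton→E 2·25=50. Service 218; fixed 45; total 263.
{A, D, E}: service 186 + fixed 110 = 296
{E}: service 278 + fixed 23 = 301
{A, B, C, D, E}: service 186 + fixed 220 = 406
No other subset beats 263.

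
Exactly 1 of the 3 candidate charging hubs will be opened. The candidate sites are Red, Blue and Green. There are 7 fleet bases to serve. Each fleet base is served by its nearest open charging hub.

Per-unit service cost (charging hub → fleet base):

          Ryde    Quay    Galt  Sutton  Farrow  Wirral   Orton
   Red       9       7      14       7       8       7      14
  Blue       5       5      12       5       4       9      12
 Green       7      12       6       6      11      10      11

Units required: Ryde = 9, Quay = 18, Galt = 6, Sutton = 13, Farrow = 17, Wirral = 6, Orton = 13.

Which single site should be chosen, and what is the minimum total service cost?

With exactly 1 open, each fleet base uses its cheapest among the chosen.
{Blue}: Ryde→Blue 5·9=45, Quay→Blue 5·18=90, Galt→Blue 12·6=72, Sutton→Blue 5·13=65, Farrow→Blue 4·17=68, Wirral→Blue 9·6=54, Orton→Blue 12·13=156. Service cost 550.
{Red}: service cost 742
{Green}: service cost 783
Among all 3 size-1 choices, {Blue} is lowest.

Choose Blue only; total service cost 550.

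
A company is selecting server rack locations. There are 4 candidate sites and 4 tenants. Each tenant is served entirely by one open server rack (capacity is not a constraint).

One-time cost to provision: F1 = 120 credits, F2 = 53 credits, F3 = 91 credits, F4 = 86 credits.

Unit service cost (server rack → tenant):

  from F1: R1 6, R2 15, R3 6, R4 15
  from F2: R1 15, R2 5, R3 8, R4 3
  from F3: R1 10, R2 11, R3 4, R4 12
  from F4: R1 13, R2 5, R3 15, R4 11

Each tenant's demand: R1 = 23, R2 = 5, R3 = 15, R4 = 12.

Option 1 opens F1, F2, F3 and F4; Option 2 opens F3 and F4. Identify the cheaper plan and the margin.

Option 1 is cheaper by 15.

Option 1: {F1, F2, F3, F4}: R1→F1 6·23=138, R2→F2 5·5=25, R3→F3 4·15=60, R4→F2 3·12=36. Service 259; fixed 350; total 609.
Option 2: {F3, F4}: R1→F3 10·23=230, R2→F4 5·5=25, R3→F3 4·15=60, R4→F4 11·12=132. Service 447; fixed 177; total 624.
Difference: |609 − 624| = 15.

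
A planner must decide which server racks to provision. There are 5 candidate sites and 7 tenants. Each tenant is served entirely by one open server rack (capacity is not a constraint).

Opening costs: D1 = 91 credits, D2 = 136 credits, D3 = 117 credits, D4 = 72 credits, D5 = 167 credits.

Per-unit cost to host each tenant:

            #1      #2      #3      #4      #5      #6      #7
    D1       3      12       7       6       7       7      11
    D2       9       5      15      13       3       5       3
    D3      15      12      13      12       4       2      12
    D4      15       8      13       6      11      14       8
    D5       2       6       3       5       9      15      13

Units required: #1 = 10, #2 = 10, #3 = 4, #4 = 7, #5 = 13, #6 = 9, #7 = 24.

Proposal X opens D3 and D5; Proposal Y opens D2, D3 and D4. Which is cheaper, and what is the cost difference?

Proposal Y is cheaper by 81.

Proposal X: {D3, D5}: #1→D5 2·10=20, #2→D5 6·10=60, #3→D5 3·4=12, #4→D5 5·7=35, #5→D3 4·13=52, #6→D3 2·9=18, #7→D3 12·24=288. Service 485; fixed 284; total 769.
Proposal Y: {D2, D3, D4}: #1→D2 9·10=90, #2→D2 5·10=50, #3→D3 13·4=52, #4→D4 6·7=42, #5→D2 3·13=39, #6→D3 2·9=18, #7→D2 3·24=72. Service 363; fixed 325; total 688.
Difference: |769 − 688| = 81.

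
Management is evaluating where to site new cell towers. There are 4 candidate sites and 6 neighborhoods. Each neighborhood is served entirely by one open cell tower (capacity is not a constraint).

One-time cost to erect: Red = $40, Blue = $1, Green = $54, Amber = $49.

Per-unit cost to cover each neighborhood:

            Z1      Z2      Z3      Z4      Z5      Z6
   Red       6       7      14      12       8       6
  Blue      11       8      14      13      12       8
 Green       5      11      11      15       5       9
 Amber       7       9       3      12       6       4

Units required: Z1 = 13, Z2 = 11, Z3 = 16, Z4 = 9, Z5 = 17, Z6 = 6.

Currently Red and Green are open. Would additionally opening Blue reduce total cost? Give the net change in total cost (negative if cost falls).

Current service cost with {Red, Green}: 547.
Adding Blue: each neighborhood re-picks its cheapest; new service cost 547, saving 0.
Extra fixed cost: 1. Net change = 1 − 0 = 1.
(Totals: 641 → 642.)

No — net change +1 (cost rises by 1).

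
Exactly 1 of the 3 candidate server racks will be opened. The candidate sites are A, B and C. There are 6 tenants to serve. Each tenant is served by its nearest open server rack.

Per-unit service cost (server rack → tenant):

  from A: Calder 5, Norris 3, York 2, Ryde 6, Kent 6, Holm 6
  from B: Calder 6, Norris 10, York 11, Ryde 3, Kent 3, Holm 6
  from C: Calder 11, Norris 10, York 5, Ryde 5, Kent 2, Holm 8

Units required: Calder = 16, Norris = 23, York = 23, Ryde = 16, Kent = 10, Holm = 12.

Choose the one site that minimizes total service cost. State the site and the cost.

With exactly 1 open, each tenant uses its cheapest among the chosen.
{A}: Calder→A 5·16=80, Norris→A 3·23=69, York→A 2·23=46, Ryde→A 6·16=96, Kent→A 6·10=60, Holm→A 6·12=72. Service cost 423.
{C}: service cost 717
{B}: service cost 729
Among all 3 size-1 choices, {A} is lowest.

Choose A only; total service cost 423.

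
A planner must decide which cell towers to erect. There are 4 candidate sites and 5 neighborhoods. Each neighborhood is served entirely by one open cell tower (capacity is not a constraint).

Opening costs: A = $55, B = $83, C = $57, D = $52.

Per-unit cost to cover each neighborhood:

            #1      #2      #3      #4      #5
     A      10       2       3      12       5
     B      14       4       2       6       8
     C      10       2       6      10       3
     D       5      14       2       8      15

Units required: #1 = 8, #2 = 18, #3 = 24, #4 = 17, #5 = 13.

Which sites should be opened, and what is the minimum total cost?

For any fixed open set, each neighborhood goes to its cheapest open site; total = fixed + service.
{C, D}: #1→D 5·8=40, #2→C 2·18=36, #3→D 2·24=48, #4→D 8·17=136, #5→C 3·13=39. Service 299; fixed 109; total 408.
{A, D}: #1→D 5·8=40, #2→A 2·18=36, #3→D 2·24=48, #4→D 8·17=136, #5→A 5·13=65. Service 325; fixed 107; total 432.
{B, C}: service 305 + fixed 140 = 445
{A, B, C, D}: service 265 + fixed 247 = 512
(All 15 nonempty subsets were checked; C and D is lowest.)

Open C and D; minimum total cost 408.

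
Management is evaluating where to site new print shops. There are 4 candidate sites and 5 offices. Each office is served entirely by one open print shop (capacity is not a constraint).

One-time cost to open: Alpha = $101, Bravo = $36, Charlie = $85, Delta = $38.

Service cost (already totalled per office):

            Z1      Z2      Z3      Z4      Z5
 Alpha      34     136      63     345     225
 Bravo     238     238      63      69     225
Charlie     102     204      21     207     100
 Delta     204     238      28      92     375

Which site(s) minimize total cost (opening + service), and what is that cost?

Open Alpha, Bravo and Charlie; minimum total cost 582.

For any fixed open set, each office goes to its cheapest open site; total = fixed + service.
{Alpha, Bravo, Charlie}: Z1→Alpha 34, Z2→Alpha 136, Z3→Charlie 21, Z4→Bravo 69, Z5→Charlie 100. Service 360; fixed 222; total 582.
{Alpha, Charlie, Delta}: service 383 + fixed 224 = 607
{Bravo, Charlie}: Z1→Charlie 102, Z2→Charlie 204, Z3→Charlie 21, Z4→Bravo 69, Z5→Charlie 100. Service 496; fixed 121; total 617.
{Alpha, Bravo, Charlie, Delta}: service 360 + fixed 260 = 620
No other subset beats 582.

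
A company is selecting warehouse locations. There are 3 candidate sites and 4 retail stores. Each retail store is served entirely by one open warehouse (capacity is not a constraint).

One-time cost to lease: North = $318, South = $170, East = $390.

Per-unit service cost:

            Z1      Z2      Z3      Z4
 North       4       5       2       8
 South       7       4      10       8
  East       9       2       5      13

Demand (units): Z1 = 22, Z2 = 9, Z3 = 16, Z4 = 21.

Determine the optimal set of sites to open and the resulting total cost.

Open North only; minimum total cost 651.

For any fixed open set, each retail store goes to its cheapest open site; total = fixed + service.
{North}: Z1→North 4·22=88, Z2→North 5·9=45, Z3→North 2·16=32, Z4→North 8·21=168. Service 333; fixed 318; total 651.
{South}: service 518 + fixed 170 = 688
{North, South}: service 324 + fixed 488 = 812
{North, South, East}: Z1→North 4·22=88, Z2→East 2·9=18, Z3→North 2·16=32, Z4→North 8·21=168. Service 306; fixed 878; total 1184.
No other subset beats 651.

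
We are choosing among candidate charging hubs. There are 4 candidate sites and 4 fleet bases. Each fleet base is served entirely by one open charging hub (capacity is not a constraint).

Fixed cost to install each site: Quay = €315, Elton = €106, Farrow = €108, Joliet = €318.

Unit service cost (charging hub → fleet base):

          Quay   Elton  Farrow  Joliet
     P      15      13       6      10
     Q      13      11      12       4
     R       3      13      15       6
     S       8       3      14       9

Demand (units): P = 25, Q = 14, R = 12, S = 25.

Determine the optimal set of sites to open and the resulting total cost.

Open Elton and Farrow; minimum total cost 749.

For any fixed open set, each fleet base goes to its cheapest open site; total = fixed + service.
{Elton, Farrow}: P→Farrow 6·25=150, Q→Elton 11·14=154, R→Elton 13·12=156, S→Elton 3·25=75. Service 535; fixed 214; total 749.
{Elton}: P→Elton 13·25=325, Q→Elton 11·14=154, R→Elton 13·12=156, S→Elton 3·25=75. Service 710; fixed 106; total 816.
{Elton, Joliet}: service 453 + fixed 424 = 877
{Quay, Elton, Farrow, Joliet}: P→Farrow 6·25=150, Q→Joliet 4·14=56, R→Quay 3·12=36, S→Elton 3·25=75. Service 317; fixed 847; total 1164.
(All 15 nonempty subsets were checked; Elton and Farrow is lowest.)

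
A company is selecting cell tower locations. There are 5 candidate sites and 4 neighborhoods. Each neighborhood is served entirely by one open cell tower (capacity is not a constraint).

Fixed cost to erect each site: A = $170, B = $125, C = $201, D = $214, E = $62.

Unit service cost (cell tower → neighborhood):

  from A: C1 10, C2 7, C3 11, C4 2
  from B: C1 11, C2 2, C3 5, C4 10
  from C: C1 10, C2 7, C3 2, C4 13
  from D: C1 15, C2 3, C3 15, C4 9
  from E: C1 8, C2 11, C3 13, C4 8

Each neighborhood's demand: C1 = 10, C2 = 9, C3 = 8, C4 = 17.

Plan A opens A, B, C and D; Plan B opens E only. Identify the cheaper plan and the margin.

Plan B is cheaper by 397.

Plan A: {A, B, C, D}: C1→A 10·10=100, C2→B 2·9=18, C3→C 2·8=16, C4→A 2·17=34. Service 168; fixed 710; total 878.
Plan B: {E}: C1→E 8·10=80, C2→E 11·9=99, C3→E 13·8=104, C4→E 8·17=136. Service 419; fixed 62; total 481.
Difference: |878 − 481| = 397.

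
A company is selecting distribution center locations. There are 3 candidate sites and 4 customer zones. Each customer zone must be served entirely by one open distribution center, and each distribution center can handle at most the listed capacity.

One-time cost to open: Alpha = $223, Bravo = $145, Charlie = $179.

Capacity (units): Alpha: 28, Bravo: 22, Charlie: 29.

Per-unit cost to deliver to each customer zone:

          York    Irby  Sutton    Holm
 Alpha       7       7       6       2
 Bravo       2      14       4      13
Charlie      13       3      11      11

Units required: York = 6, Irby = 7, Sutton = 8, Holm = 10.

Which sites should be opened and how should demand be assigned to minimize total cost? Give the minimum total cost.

Minimum total cost: 481

Open {Alpha, Bravo}: York→Bravo 2·6=12, Irby→Alpha 7·7=49, Sutton→Bravo 4·8=32, Holm→Alpha 2·10=20.
Loads: Alpha carries 17/28, Bravo carries 14/22. Service 113; fixed 368; total 481.
Next best feasible plan costs 497.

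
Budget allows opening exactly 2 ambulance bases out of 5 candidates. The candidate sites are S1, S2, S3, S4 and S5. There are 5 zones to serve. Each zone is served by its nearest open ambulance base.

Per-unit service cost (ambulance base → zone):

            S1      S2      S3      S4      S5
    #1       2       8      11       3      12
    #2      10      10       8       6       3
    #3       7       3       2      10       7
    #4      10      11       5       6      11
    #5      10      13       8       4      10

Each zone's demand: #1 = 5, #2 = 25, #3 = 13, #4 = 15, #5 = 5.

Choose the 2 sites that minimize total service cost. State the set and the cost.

With exactly 2 open, each zone uses its cheapest among the chosen.
{S3, S5}: #1→S3 11·5=55, #2→S5 3·25=75, #3→S3 2·13=26, #4→S3 5·15=75, #5→S3 8·5=40. Service cost 271.
{S3, S4}: service cost 286
{S4, S5}: service cost 291
Among all 10 size-2 choices, {S3, S5} is lowest.

Choose S3 and S5; total service cost 271.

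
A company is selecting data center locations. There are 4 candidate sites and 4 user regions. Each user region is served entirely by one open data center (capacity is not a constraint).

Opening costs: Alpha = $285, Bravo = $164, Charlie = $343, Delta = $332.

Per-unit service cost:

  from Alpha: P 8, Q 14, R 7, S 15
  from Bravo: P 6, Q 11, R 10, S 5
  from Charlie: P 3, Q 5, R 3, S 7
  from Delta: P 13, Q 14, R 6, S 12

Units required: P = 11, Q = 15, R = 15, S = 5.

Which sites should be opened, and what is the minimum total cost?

For any fixed open set, each user region goes to its cheapest open site; total = fixed + service.
{Charlie}: P→Charlie 3·11=33, Q→Charlie 5·15=75, R→Charlie 3·15=45, S→Charlie 7·5=35. Service 188; fixed 343; total 531.
{Bravo}: service 406 + fixed 164 = 570
{Bravo, Charlie}: service 178 + fixed 507 = 685
{Alpha, Bravo, Charlie, Delta}: P→Charlie 3·11=33, Q→Charlie 5·15=75, R→Charlie 3·15=45, S→Bravo 5·5=25. Service 178; fixed 1124; total 1302.
No other subset beats 531.

Open Charlie only; minimum total cost 531.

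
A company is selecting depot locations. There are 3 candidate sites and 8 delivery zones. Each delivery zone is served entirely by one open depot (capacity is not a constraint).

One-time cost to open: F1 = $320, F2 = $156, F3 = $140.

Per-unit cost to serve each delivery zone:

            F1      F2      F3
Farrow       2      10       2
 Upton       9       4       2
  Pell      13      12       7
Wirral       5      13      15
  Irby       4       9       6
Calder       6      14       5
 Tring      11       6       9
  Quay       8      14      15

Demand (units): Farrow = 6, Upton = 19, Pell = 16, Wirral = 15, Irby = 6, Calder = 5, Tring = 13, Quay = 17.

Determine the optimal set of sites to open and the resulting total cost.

For any fixed open set, each delivery zone goes to its cheapest open site; total = fixed + service.
{F3}: Farrow→F3 2·6=12, Upton→F3 2·19=38, Pell→F3 7·16=112, Wirral→F3 15·15=225, Irby→F3 6·6=36, Calder→F3 5·5=25, Tring→F3 9·13=117, Quay→F3 15·17=255. Service 820; fixed 140; total 960.
{F1, F3}: service 539 + fixed 460 = 999
{F2, F3}: service 734 + fixed 296 = 1030
{F1, F2, F3}: Farrow→F1 2·6=12, Upton→F3 2·19=38, Pell→F3 7·16=112, Wirral→F1 5·15=75, Irby→F1 4·6=24, Calder→F3 5·5=25, Tring→F2 6·13=78, Quay→F1 8·17=136. Service 500; fixed 616; total 1116.
No other subset beats 960.

Open F3 only; minimum total cost 960.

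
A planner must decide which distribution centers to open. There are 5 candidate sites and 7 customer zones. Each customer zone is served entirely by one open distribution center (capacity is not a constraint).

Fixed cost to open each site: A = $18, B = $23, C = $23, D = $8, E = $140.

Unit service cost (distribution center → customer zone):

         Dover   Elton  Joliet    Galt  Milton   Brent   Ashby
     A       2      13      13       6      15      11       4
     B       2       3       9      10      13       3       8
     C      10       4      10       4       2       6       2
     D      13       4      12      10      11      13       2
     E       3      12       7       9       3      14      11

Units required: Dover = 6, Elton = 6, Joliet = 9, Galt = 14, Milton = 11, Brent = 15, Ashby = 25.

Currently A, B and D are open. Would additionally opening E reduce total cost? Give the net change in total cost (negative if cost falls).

Current service cost with {A, B, D}: 411.
Adding E: each customer zone re-picks its cheapest; new service cost 305, saving 106.
Extra fixed cost: 140. Net change = 140 − 106 = 34.
(Totals: 460 → 494.)

No — net change +34 (cost rises by 34).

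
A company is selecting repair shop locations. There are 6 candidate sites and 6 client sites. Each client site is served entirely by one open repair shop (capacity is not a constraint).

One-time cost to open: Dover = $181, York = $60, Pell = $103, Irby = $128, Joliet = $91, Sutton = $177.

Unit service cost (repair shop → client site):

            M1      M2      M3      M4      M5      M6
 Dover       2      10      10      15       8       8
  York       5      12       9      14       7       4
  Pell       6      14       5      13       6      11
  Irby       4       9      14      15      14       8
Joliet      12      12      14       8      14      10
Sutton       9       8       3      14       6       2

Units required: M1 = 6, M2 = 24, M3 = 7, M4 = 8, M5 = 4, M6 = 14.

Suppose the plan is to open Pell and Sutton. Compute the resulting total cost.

Each client site is assigned to its cheapest site among the open ones.
{Pell, Sutton}: M1→Pell 6·6=36, M2→Sutton 8·24=192, M3→Sutton 3·7=21, M4→Pell 13·8=104, M5→Pell 6·4=24, M6→Sutton 2·14=28. Service 405; fixed 280; total 685.

Total cost: 685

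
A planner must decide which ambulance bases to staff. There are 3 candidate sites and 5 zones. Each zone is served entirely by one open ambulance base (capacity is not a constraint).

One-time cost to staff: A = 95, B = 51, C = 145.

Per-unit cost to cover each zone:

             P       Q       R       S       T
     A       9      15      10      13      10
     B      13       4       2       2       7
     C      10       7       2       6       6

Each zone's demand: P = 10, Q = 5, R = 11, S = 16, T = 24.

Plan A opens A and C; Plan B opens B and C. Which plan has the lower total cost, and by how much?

Plan B is cheaper by 113.

Plan A: {A, C}: P→A 9·10=90, Q→C 7·5=35, R→C 2·11=22, S→C 6·16=96, T→C 6·24=144. Service 387; fixed 240; total 627.
Plan B: {B, C}: P→C 10·10=100, Q→B 4·5=20, R→B 2·11=22, S→B 2·16=32, T→C 6·24=144. Service 318; fixed 196; total 514.
Difference: |627 − 514| = 113.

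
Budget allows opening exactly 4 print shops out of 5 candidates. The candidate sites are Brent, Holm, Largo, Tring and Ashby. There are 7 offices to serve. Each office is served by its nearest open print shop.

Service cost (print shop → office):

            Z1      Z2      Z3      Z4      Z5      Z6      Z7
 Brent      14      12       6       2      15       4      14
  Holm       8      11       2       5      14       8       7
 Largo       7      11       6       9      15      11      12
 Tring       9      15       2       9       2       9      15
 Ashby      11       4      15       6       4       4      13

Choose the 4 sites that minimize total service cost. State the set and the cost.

Choose Brent, Holm, Tring and Ashby; total service cost 29.

With exactly 4 open, each office uses its cheapest among the chosen.
{Brent, Holm, Tring, Ashby}: Z1→Holm 8, Z2→Ashby 4, Z3→Holm 2, Z4→Brent 2, Z5→Tring 2, Z6→Brent 4, Z7→Holm 7. Service cost 29.
{Brent, Holm, Largo, Ashby}: service cost 30
{Holm, Largo, Tring, Ashby}: service cost 31
Among all 5 size-4 choices, {Brent, Holm, Tring, Ashby} is lowest.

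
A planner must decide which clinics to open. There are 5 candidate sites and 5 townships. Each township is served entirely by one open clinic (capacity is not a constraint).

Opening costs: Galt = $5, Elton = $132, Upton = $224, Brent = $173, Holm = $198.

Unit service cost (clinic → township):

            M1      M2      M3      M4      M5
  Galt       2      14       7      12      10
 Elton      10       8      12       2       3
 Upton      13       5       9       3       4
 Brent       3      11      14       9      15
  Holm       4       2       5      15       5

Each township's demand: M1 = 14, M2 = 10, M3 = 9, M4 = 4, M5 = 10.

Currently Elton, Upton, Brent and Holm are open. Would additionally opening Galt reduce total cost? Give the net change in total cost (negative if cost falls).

Yes — net change −9 (cost falls by 9).

Current service cost with {Elton, Upton, Brent, Holm}: 145.
Adding Galt: each township re-picks its cheapest; new service cost 131, saving 14.
Extra fixed cost: 5. Net change = 5 − 14 = -9.
(Totals: 872 → 863.)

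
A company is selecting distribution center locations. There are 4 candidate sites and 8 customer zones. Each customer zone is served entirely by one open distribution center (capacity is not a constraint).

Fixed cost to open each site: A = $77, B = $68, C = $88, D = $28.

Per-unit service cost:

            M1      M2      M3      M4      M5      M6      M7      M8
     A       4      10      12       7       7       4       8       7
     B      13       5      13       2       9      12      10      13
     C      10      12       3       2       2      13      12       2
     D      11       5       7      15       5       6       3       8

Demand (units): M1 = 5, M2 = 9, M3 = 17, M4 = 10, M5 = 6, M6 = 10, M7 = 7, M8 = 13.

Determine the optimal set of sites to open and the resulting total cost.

Open C and D; minimum total cost 401.

For any fixed open set, each customer zone goes to its cheapest open site; total = fixed + service.
{C, D}: M1→C 10·5=50, M2→D 5·9=45, M3→C 3·17=51, M4→C 2·10=20, M5→C 2·6=12, M6→D 6·10=60, M7→D 3·7=21, M8→C 2·13=26. Service 285; fixed 116; total 401.
{A, C, D}: service 235 + fixed 193 = 428
{B, C, D}: M1→C 10·5=50, M2→B 5·9=45, M3→C 3·17=51, M4→B 2·10=20, M5→C 2·6=12, M6→D 6·10=60, M7→D 3·7=21, M8→C 2·13=26. Service 285; fixed 184; total 469.
{A, B, C, D}: service 235 + fixed 261 = 496
(All 15 nonempty subsets were checked; C and D is lowest.)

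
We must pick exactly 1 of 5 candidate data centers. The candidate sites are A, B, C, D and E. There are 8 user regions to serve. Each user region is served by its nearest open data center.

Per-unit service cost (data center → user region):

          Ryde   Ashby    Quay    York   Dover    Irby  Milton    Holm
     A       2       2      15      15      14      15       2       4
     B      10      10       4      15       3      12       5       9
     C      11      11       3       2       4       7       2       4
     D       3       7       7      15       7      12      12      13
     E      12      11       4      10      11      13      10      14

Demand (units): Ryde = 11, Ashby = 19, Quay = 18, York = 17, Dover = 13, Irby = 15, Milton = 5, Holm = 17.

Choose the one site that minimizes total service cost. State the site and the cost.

With exactly 1 open, each user region uses its cheapest among the chosen.
{C}: Ryde→C 11·11=121, Ashby→C 11·19=209, Quay→C 3·18=54, York→C 2·17=34, Dover→C 4·13=52, Irby→C 7·15=105, Milton→C 2·5=10, Holm→C 4·17=68. Service cost 653.
{B}: service cost 1024
{A}: service cost 1070
Among all 5 size-1 choices, {C} is lowest.

Choose C only; total service cost 653.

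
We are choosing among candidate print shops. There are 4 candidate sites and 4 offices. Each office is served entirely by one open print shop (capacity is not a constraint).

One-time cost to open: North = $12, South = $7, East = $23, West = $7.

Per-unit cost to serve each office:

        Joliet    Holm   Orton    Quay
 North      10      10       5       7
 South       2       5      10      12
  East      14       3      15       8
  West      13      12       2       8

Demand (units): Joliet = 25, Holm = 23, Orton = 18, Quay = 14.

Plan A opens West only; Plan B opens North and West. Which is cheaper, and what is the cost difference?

Plan A: {West}: Joliet→West 13·25=325, Holm→West 12·23=276, Orton→West 2·18=36, Quay→West 8·14=112. Service 749; fixed 7; total 756.
Plan B: {North, West}: Joliet→North 10·25=250, Holm→North 10·23=230, Orton→West 2·18=36, Quay→North 7·14=98. Service 614; fixed 19; total 633.
Difference: |756 − 633| = 123.

Plan B is cheaper by 123.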